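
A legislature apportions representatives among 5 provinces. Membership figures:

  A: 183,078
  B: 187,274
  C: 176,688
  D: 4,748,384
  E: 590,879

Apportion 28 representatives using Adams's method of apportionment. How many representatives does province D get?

22

Standard divisor 5886303/28 ≈ 210225.107; standard quotas: A 0.871, B 0.891, C 0.840, D 22.587, E 2.811.
Rounding up gives 1, 1, 1, 23, 3 = 29 seats, so the divisor must be adjusted.
With modified divisor 221000: modified quotas A 0.828, B 0.847, C 0.799, D 21.486, E 2.674.
Rounding up: A 1, B 1, C 1, D 22, E 3 (total 28).
D receives 22.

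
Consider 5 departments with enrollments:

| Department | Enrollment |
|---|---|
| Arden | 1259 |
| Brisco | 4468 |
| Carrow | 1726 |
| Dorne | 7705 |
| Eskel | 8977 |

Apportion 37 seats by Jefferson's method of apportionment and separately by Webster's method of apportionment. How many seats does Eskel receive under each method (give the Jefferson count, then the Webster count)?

14 and 13

Jefferson: Arden 2, Brisco 7, Carrow 2, Dorne 12, Eskel 14.
Webster: Arden 2, Brisco 7, Carrow 3, Dorne 12, Eskel 13.
Eskel gets 14 under Jefferson and 13 under Webster.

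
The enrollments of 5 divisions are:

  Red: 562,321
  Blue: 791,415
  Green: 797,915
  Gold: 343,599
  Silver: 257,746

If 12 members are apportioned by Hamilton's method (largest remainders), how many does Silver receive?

Standard divisor: 2752996 ÷ 12 ≈ 229416.333.
Standard quotas: Red 2.4511, Blue 3.4497, Green 3.4780, Gold 1.4977, Silver 1.1235.
Lower quotas: Red 2, Blue 3, Green 3, Gold 1, Silver 1 (sum 10, leaving 2 seats).
Remainders in descending order: Gold 0.4977, Green 0.4780, Red 0.4511, Blue 0.4497, Silver 0.1235.
Largest remainders: Gold, Green receive the extra seats.
Silver receives 1.

1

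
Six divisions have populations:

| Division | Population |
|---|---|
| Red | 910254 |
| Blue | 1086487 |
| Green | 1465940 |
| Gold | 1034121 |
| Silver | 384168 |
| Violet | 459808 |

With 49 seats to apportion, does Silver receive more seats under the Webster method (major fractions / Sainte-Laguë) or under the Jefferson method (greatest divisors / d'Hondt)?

Webster: Red 8, Blue 10, Green 13, Gold 10, Silver 4, Violet 4.
Jefferson: Red 8, Blue 10, Green 14, Gold 10, Silver 3, Violet 4.
Silver gets 4 under Webster and 3 under Jefferson.

Webster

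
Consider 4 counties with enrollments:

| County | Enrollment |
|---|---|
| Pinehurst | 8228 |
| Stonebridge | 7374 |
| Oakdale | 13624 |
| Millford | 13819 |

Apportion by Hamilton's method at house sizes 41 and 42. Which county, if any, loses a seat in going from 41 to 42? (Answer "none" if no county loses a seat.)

none

At 41 seats: Pinehurst 8, Stonebridge 7, Oakdale 13, Millford 13.
At 42 seats: Pinehurst 8, Stonebridge 7, Oakdale 13, Millford 14.
No county's allocation decreased.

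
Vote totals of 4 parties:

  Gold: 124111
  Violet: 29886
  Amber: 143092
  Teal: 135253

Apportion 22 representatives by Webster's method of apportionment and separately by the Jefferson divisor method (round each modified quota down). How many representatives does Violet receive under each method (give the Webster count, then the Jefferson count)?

2 and 1

Webster: Gold 6, Violet 2, Amber 7, Teal 7.
Jefferson: Gold 6, Violet 1, Amber 8, Teal 7.
Violet gets 2 under Webster and 1 under Jefferson.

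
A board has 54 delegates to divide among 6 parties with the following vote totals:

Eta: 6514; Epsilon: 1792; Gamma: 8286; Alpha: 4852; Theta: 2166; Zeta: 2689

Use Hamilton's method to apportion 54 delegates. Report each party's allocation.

Eta 13, Epsilon 4, Gamma 17, Alpha 10, Theta 4, Zeta 6

Standard divisor: 26299 ÷ 54 ≈ 487.019.
Standard quotas: Eta 13.3753, Epsilon 3.6795, Gamma 17.0137, Alpha 9.9627, Theta 4.4475, Zeta 5.5214.
Lower quotas: Eta 13, Epsilon 3, Gamma 17, Alpha 9, Theta 4, Zeta 5 (sum 51, leaving 3 seats).
Remainders in descending order: Alpha 0.9627, Epsilon 0.6795, Zeta 0.5214, Theta 0.4475, Eta 0.3753, Gamma 0.0137.
Largest remainders: Alpha, Epsilon, Zeta receive the extra seats.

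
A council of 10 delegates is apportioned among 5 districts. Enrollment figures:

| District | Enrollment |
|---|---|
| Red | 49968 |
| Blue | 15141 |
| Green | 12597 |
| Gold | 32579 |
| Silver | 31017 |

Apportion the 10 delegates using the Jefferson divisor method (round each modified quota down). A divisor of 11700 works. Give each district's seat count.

Red 4, Blue 1, Green 1, Gold 2, Silver 2

With modified divisor 11700: modified quotas Red 4.271, Blue 1.294, Green 1.077, Gold 2.785, Silver 2.651.
Rounding down: Red 4, Blue 1, Green 1, Gold 2, Silver 2 (total 10).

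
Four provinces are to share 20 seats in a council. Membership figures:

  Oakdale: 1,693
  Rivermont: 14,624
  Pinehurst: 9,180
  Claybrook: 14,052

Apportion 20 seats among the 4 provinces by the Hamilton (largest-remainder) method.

Oakdale 1, Rivermont 7, Pinehurst 5, Claybrook 7

The standard divisor is 39549/20 ≈ 1977.45.
Standard quotas: Oakdale 0.8562, Rivermont 7.3954, Pinehurst 4.6423, Claybrook 7.1061.
Lower quotas: Oakdale 0, Rivermont 7, Pinehurst 4, Claybrook 7 (sum 18, leaving 2 seats).
Remainders in descending order: Oakdale 0.8562, Pinehurst 0.6423, Rivermont 0.3954, Claybrook 0.1061.
Largest remainders: Oakdale, Pinehurst receive the extra seats.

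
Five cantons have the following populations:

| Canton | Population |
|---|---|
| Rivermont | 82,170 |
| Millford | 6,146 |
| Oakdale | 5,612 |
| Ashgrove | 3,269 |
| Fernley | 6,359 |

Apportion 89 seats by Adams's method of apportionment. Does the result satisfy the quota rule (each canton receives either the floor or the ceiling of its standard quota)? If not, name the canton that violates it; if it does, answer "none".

Rivermont

Standard quotas: Rivermont 70.620, Millford 5.282, Oakdale 4.823, Ashgrove 2.810, Fernley 5.465.
Adams allocation: Rivermont 69, Millford 6, Oakdale 5, Ashgrove 3, Fernley 6.
Rivermont has quota 70.620 (lower 70, upper 71) but receives 69 — outside the quota interval.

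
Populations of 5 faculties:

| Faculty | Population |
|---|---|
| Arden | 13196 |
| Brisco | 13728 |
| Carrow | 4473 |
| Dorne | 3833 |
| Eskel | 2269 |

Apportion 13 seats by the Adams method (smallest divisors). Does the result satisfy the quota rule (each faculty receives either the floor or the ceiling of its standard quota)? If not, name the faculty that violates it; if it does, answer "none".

Standard quotas: Arden 4.575, Brisco 4.759, Carrow 1.551, Dorne 1.329, Eskel 0.787.
Adams allocation: Arden 4, Brisco 4, Carrow 2, Dorne 2, Eskel 1.
Every allocation lies between the lower and upper quota.

none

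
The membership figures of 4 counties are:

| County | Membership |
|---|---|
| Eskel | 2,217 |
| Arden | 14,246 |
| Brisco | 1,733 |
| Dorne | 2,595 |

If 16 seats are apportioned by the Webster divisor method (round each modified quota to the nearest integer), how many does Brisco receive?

1

Standard divisor 20791/16 ≈ 1299.438; standard quotas: Eskel 1.706, Arden 10.963, Brisco 1.334, Dorne 1.997.
Rounding to the nearest integer gives Eskel 2, Arden 11, Brisco 1, Dorne 2 — total 16, matching the house size, so no adjustment is needed.
Brisco receives 1.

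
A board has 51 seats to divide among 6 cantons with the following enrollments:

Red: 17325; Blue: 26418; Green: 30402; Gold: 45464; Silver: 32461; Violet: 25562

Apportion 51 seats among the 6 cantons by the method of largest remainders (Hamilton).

Red 5; Blue 8; Green 9; Gold 13; Silver 9; Violet 7

The standard divisor is 177632/51 ≈ 3482.98.
Standard quotas: Red 4.9742, Blue 7.5849, Green 8.7287, Gold 13.0532, Silver 9.3199, Violet 7.3391.
Lower quotas: Red 4, Blue 7, Green 8, Gold 13, Silver 9, Violet 7 (sum 48, leaving 3 seats).
Remainders in descending order: Red 0.9742, Green 0.7287, Blue 0.5849, Violet 0.3391, Silver 0.3199, Gold 0.0532.
Largest remainders: Red, Green, Blue receive the extra seats.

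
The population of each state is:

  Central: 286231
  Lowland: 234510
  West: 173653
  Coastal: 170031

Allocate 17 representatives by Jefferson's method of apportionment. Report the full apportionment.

Central 6, Lowland 5, West 3, Coastal 3

Standard divisor 864425/17 ≈ 50848.529; standard quotas: Central 5.629, Lowland 4.612, West 3.415, Coastal 3.344.
Rounding down gives 5, 4, 3, 3 = 15 seats, so the divisor must be adjusted.
With modified divisor 45200: modified quotas Central 6.333, Lowland 5.188, West 3.842, Coastal 3.762.
Rounding down: Central 6, Lowland 5, West 3, Coastal 3 (total 17).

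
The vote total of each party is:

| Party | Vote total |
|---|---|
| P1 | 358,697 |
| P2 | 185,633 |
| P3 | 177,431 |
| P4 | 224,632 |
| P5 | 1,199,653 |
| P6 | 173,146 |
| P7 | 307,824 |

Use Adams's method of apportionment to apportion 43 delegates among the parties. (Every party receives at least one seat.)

P1 6; P2 3; P3 3; P4 4; P5 19; P6 3; P7 5

Standard divisor 2627016/43 ≈ 61093.395; standard quotas: P1 5.871, P2 3.039, P3 2.904, P4 3.677, P5 19.636, P6 2.834, P7 5.039.
Rounding up gives 6, 4, 3, 4, 20, 3, 6 = 46 seats, so the divisor must be adjusted.
With modified divisor 64900: modified quotas P1 5.527, P2 2.860, P3 2.734, P4 3.461, P5 18.485, P6 2.668, P7 4.743.
Rounding up: P1 6, P2 3, P3 3, P4 4, P5 19, P6 3, P7 5 (total 43).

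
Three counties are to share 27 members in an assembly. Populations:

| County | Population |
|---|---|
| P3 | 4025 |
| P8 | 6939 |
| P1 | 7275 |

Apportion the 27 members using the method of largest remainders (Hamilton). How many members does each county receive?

The standard divisor is 18239/27 ≈ 675.519.
Standard quotas: P3 5.9584, P8 10.2721, P1 10.7695.
Lower quotas: P3 5, P8 10, P1 10 (sum 25, leaving 2 seats).
Remainders in descending order: P3 0.9584, P1 0.7695, P8 0.2721.
The surplus seats go to P3, P1.

P3 6, P8 10, P1 11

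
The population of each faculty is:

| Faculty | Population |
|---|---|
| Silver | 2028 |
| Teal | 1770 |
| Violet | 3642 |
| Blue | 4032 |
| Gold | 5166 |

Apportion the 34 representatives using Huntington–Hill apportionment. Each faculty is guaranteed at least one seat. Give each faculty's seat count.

Silver: 4, Teal: 4, Violet: 7, Blue: 8, Gold: 11

With divisor 490: modified quotas Silver 4.139, Teal 3.612, Violet 7.433, Blue 8.229, Gold 10.543.
Geometric-mean thresholds: Silver √(4·5)=4.472, Teal √(3·4)=3.464, Violet √(7·8)=7.483, Blue √(8·9)=8.485, Gold √(10·11)=10.488.
Each quota rounded against its threshold gives Silver 4, Teal 4, Violet 7, Blue 8, Gold 11 (total 34).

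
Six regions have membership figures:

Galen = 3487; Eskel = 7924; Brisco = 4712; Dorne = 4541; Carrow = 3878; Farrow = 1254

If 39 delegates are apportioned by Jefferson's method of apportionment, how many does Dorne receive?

Standard divisor 25796/39 ≈ 661.436; standard quotas: Galen 5.272, Eskel 11.980, Brisco 7.124, Dorne 6.865, Carrow 5.863, Farrow 1.896.
Rounding down gives 5, 11, 7, 6, 5, 1 = 35 seats, so the divisor must be adjusted.
With modified divisor 620: modified quotas Galen 5.624, Eskel 12.781, Brisco 7.600, Dorne 7.324, Carrow 6.255, Farrow 2.023.
Rounding down: Galen 5, Eskel 12, Brisco 7, Dorne 7, Carrow 6, Farrow 2 (total 39).
Dorne receives 7.

7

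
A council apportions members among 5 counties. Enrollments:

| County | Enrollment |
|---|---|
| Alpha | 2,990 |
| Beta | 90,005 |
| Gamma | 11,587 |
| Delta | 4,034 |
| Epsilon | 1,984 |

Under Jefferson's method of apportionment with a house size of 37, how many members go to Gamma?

4

Standard divisor 110600/37 ≈ 2989.189; standard quotas: Alpha 1.000, Beta 30.110, Gamma 3.876, Delta 1.350, Epsilon 0.664.
Rounding down gives 1, 30, 3, 1, 0 = 35 seats, so the divisor must be adjusted.
With modified divisor 2850: modified quotas Alpha 1.049, Beta 31.581, Gamma 4.066, Delta 1.415, Epsilon 0.696.
Rounding down: Alpha 1, Beta 31, Gamma 4, Delta 1, Epsilon 0 (total 37).
Gamma receives 4.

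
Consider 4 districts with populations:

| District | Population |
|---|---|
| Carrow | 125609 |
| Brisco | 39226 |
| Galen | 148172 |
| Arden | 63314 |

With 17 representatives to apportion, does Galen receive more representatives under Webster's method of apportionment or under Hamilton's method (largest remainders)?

Hamilton

Webster: Carrow 6, Brisco 2, Galen 6, Arden 3.
Hamilton: Carrow 5, Brisco 2, Galen 7, Arden 3.
Galen gets 6 under Webster and 7 under Hamilton.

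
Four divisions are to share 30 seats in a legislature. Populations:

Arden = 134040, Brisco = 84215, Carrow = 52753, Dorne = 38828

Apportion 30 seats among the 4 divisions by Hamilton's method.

Arden 13; Brisco 8; Carrow 5; Dorne 4

The standard divisor is 309836/30 ≈ 10327.867.
Standard quotas: Arden 12.9785, Brisco 8.1542, Carrow 5.1078, Dorne 3.7595.
Lower quotas: Arden 12, Brisco 8, Carrow 5, Dorne 3 (sum 28, leaving 2 seats).
Remainders in descending order: Arden 0.9785, Dorne 0.7595, Brisco 0.1542, Carrow 0.1078.
Largest remainders: Arden, Dorne receive the extra seats.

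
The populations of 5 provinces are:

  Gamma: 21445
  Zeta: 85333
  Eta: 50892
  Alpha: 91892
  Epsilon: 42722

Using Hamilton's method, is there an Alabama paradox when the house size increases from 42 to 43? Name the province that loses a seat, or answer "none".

Eta

At 42 seats: Gamma 3, Zeta 12, Eta 8, Alpha 13, Epsilon 6.
At 43 seats: Gamma 3, Zeta 13, Eta 7, Alpha 14, Epsilon 6.
Eta drops from 8 to 7.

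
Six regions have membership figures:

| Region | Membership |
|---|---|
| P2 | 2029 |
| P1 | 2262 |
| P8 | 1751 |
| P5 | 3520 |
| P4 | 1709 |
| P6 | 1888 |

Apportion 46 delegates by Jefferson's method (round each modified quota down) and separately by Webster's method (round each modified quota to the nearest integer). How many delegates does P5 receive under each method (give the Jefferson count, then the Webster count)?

13 and 12

Jefferson: P2 7, P1 8, P8 6, P5 13, P4 6, P6 6.
Webster: P2 7, P1 8, P8 6, P5 12, P4 6, P6 7.
P5 gets 13 under Jefferson and 12 under Webster.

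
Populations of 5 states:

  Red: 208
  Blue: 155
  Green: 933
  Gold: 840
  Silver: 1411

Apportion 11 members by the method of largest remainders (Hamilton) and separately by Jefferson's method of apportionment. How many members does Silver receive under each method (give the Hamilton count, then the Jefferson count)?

Hamilton: Red 1, Blue 0, Green 3, Gold 3, Silver 4.
Jefferson: Red 0, Blue 0, Green 3, Gold 3, Silver 5.
Silver gets 4 under Hamilton and 5 under Jefferson.

4 and 5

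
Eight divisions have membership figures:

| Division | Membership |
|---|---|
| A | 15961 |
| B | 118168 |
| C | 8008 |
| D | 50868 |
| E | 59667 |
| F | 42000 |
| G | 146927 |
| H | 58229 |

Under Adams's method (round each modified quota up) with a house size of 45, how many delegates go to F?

4

Standard divisor 499828/45 ≈ 11107.289; standard quotas: A 1.437, B 10.639, C 0.721, D 4.580, E 5.372, F 3.781, G 13.228, H 5.242.
Rounding up gives 2, 11, 1, 5, 6, 4, 14, 6 = 49 seats, so the divisor must be adjusted.
With modified divisor 12100: modified quotas A 1.319, B 9.766, C 0.662, D 4.204, E 4.931, F 3.471, G 12.143, H 4.812.
Rounding up: A 2, B 10, C 1, D 5, E 5, F 4, G 13, H 5 (total 45).
F receives 4.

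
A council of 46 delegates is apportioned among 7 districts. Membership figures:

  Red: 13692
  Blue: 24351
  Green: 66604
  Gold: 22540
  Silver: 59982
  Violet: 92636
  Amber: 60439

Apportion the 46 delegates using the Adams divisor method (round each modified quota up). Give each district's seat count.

Standard divisor 340244/46 ≈ 7396.609; standard quotas: Red 1.851, Blue 3.292, Green 9.005, Gold 3.047, Silver 8.109, Violet 12.524, Amber 8.171.
Rounding up gives 2, 4, 10, 4, 9, 13, 9 = 51 seats, so the divisor must be adjusted.
With modified divisor 7900: modified quotas Red 1.733, Blue 3.082, Green 8.431, Gold 2.853, Silver 7.593, Violet 11.726, Amber 7.651.
Rounding up: Red 2, Blue 4, Green 9, Gold 3, Silver 8, Violet 12, Amber 8 (total 46).

Red 2; Blue 4; Green 9; Gold 3; Silver 8; Violet 12; Amber 8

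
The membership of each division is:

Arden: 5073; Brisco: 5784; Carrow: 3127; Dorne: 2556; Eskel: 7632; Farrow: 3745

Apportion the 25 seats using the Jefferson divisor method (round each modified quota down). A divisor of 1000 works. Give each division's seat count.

With modified divisor 1000: modified quotas Arden 5.073, Brisco 5.784, Carrow 3.127, Dorne 2.556, Eskel 7.632, Farrow 3.745.
Rounding down: Arden 5, Brisco 5, Carrow 3, Dorne 2, Eskel 7, Farrow 3 (total 25).

Arden: 5; Brisco: 5; Carrow: 3; Dorne: 2; Eskel: 7; Farrow: 3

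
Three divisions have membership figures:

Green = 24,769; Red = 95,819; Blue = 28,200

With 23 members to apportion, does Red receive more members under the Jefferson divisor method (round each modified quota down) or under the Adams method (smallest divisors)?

Jefferson

Jefferson: Green 4, Red 15, Blue 4.
Adams: Green 4, Red 14, Blue 5.
Red gets 15 under Jefferson and 14 under Adams.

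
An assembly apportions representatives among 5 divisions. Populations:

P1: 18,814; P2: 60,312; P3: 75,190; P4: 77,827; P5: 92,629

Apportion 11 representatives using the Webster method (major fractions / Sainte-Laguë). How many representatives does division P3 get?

2

Standard divisor 324772/11 ≈ 29524.727; standard quotas: P1 0.637, P2 2.043, P3 2.547, P4 2.636, P5 3.137.
Rounding to the nearest integer gives 1, 2, 3, 3, 3 = 12 seats, so the divisor must be adjusted.
With modified divisor 30600: modified quotas P1 0.615, P2 1.971, P3 2.457, P4 2.543, P5 3.027.
Rounding to the nearest integer: P1 1, P2 2, P3 2, P4 3, P5 3 (total 11).
P3 receives 2.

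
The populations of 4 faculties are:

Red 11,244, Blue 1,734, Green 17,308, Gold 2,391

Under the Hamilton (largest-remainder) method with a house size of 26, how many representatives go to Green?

Standard divisor: 32677 ÷ 26 ≈ 1256.808.
Standard quotas: Red 8.9465, Blue 1.3797, Green 13.7714, Gold 1.9024.
Lower quotas: Red 8, Blue 1, Green 13, Gold 1 (sum 23, leaving 3 seats).
Remainders in descending order: Red 0.9465, Gold 0.9024, Green 0.7714, Blue 0.3797.
Largest remainders: Red, Gold, Green receive the extra seats.
Green receives 14.

14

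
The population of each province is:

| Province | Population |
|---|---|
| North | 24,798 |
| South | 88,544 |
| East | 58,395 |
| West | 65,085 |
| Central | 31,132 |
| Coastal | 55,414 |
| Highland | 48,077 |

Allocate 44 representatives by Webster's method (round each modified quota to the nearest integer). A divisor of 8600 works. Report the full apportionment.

North 3, South 10, East 7, West 8, Central 4, Coastal 6, Highland 6

With modified divisor 8600: modified quotas North 2.883, South 10.296, East 6.790, West 7.568, Central 3.620, Coastal 6.443, Highland 5.590.
Rounding to the nearest integer: North 3, South 10, East 7, West 8, Central 4, Coastal 6, Highland 6 (total 44).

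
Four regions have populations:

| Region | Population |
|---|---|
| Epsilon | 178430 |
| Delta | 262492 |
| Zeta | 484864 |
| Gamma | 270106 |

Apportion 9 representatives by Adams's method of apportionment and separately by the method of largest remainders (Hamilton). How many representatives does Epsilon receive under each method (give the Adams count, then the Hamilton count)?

2 and 1

Adams: Epsilon 2, Delta 2, Zeta 3, Gamma 2.
Hamilton: Epsilon 1, Delta 2, Zeta 4, Gamma 2.
Epsilon gets 2 under Adams and 1 under Hamilton.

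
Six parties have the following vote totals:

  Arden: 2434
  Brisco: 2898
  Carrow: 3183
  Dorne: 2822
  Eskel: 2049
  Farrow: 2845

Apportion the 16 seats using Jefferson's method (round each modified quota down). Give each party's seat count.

Standard divisor 16231/16 ≈ 1014.438; standard quotas: Arden 2.399, Brisco 2.857, Carrow 3.138, Dorne 2.782, Eskel 2.020, Farrow 2.805.
Rounding down gives 2, 2, 3, 2, 2, 2 = 13 seats, so the divisor must be adjusted.
With modified divisor 900: modified quotas Arden 2.704, Brisco 3.220, Carrow 3.537, Dorne 3.136, Eskel 2.277, Farrow 3.161.
Rounding down: Arden 2, Brisco 3, Carrow 3, Dorne 3, Eskel 2, Farrow 3 (total 16).

Arden=2; Brisco=3; Carrow=3; Dorne=3; Eskel=2; Farrow=3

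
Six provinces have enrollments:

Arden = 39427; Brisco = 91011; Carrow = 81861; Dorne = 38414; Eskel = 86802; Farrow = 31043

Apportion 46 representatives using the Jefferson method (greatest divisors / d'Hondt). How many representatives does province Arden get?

5

Standard divisor 368558/46 ≈ 8012.13; standard quotas: Arden 4.921, Brisco 11.359, Carrow 10.217, Dorne 4.794, Eskel 10.834, Farrow 3.875.
Rounding down gives 4, 11, 10, 4, 10, 3 = 42 seats, so the divisor must be adjusted.
With modified divisor 7600: modified quotas Arden 5.188, Brisco 11.975, Carrow 10.771, Dorne 5.054, Eskel 11.421, Farrow 4.085.
Rounding down: Arden 5, Brisco 11, Carrow 10, Dorne 5, Eskel 11, Farrow 4 (total 46).
Arden receives 5.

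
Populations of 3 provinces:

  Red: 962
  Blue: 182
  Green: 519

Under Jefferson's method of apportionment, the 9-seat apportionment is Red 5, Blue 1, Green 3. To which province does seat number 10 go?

Priority for the next seat is population ÷ (current seats + 1).
Priorities: Red 160.333, Blue 91.000, Green 129.750.
Highest priority: Red.

Red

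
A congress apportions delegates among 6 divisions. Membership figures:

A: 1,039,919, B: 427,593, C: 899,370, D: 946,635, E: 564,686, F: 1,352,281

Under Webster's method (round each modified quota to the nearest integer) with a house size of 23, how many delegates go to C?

Standard divisor 5230484/23 ≈ 227412.348; standard quotas: A 4.573, B 1.880, C 3.955, D 4.163, E 2.483, F 5.946.
Rounding to the nearest integer gives A 5, B 2, C 4, D 4, E 2, F 6 — total 23, matching the house size, so no adjustment is needed.
C receives 4.

4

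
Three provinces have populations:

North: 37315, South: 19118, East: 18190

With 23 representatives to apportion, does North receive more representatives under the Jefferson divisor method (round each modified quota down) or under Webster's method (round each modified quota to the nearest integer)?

Jefferson

Jefferson: North 12, South 6, East 5.
Webster: North 11, South 6, East 6.
North gets 12 under Jefferson and 11 under Webster.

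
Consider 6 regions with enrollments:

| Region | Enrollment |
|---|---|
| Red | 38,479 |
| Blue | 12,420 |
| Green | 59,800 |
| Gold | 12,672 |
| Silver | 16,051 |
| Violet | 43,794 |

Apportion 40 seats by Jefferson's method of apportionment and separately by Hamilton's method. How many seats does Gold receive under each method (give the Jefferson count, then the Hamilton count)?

2 and 3

Jefferson: Red 9, Blue 2, Green 14, Gold 2, Silver 3, Violet 10.
Hamilton: Red 8, Blue 3, Green 13, Gold 3, Silver 3, Violet 10.
Gold gets 2 under Jefferson and 3 under Hamilton.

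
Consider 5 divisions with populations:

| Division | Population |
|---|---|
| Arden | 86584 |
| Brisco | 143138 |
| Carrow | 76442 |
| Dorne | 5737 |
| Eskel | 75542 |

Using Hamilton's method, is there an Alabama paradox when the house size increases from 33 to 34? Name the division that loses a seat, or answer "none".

At 33 seats: Arden 7, Brisco 12, Carrow 7, Dorne 1, Eskel 6.
At 34 seats: Arden 8, Brisco 12, Carrow 7, Dorne 0, Eskel 7.
Dorne drops from 1 to 0.

Dorne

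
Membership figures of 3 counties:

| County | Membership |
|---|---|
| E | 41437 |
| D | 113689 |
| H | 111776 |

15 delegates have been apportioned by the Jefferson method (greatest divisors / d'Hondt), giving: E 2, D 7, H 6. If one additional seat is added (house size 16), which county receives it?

H

Priority for the next seat is population ÷ (current seats + 1).
Priorities: E 13812.333, D 14211.125, H 15968.000.
Highest priority: H.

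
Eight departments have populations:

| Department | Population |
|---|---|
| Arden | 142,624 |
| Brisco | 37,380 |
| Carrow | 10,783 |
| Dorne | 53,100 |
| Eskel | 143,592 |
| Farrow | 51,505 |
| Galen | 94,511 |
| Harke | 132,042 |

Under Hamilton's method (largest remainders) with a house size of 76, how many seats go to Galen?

The standard divisor is 665537/76 ≈ 8757.066.
Standard quotas: Arden 16.2867, Brisco 4.2686, Carrow 1.2313, Dorne 6.0637, Eskel 16.3973, Farrow 5.8815, Galen 10.7925, Harke 15.0783.
Lower quotas: Arden 16, Brisco 4, Carrow 1, Dorne 6, Eskel 16, Farrow 5, Galen 10, Harke 15 (sum 73, leaving 3 seats).
Remainders in descending order: Farrow 0.8815, Galen 0.7925, Eskel 0.3973, Arden 0.2867, Brisco 0.2686, Carrow 0.2313, Harke 0.0783, Dorne 0.0637.
The surplus seats go to Farrow, Galen, Eskel.
Galen receives 11.

11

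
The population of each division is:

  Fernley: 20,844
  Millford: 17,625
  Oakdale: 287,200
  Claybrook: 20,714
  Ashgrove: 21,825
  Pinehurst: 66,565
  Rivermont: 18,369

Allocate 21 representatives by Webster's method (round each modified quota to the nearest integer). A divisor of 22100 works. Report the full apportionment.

Fernley=1, Millford=1, Oakdale=13, Claybrook=1, Ashgrove=1, Pinehurst=3, Rivermont=1

With modified divisor 22100: modified quotas Fernley 0.943, Millford 0.798, Oakdale 12.995, Claybrook 0.937, Ashgrove 0.988, Pinehurst 3.012, Rivermont 0.831.
Rounding to the nearest integer: Fernley 1, Millford 1, Oakdale 13, Claybrook 1, Ashgrove 1, Pinehurst 3, Rivermont 1 (total 21).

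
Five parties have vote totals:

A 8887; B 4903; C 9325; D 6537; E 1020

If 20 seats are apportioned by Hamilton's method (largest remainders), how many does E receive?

1

Total 30672; standard divisor 30672/20 ≈ 1533.6.
Standard quotas: A 5.7949, B 3.1971, C 6.0805, D 4.2625, E 0.6651.
Lower quotas: A 5, B 3, C 6, D 4, E 0 (sum 18, leaving 2 seats).
Remainders in descending order: A 0.7949, E 0.6651, D 0.2625, B 0.1971, C 0.0805.
The surplus seats go to A, E.
E receives 1.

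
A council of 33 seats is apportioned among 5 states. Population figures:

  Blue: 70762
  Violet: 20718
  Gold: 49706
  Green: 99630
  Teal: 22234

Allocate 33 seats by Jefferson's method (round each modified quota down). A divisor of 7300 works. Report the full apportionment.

Blue 9, Violet 2, Gold 6, Green 13, Teal 3

With modified divisor 7300: modified quotas Blue 9.693, Violet 2.838, Gold 6.809, Green 13.648, Teal 3.046.
Rounding down: Blue 9, Violet 2, Gold 6, Green 13, Teal 3 (total 33).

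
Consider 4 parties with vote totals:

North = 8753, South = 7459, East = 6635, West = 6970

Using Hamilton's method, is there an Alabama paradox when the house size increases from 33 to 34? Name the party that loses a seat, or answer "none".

none

At 33 seats: North 10, South 8, East 7, West 8.
At 34 seats: North 10, South 8, East 8, West 8.
No party's allocation decreased.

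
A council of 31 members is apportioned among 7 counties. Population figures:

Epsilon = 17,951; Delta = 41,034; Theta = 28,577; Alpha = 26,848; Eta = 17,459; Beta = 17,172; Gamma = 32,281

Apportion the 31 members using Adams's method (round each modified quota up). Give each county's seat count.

Standard divisor 181322/31 ≈ 5849.097; standard quotas: Epsilon 3.069, Delta 7.015, Theta 4.886, Alpha 4.590, Eta 2.985, Beta 2.936, Gamma 5.519.
Rounding up gives 4, 8, 5, 5, 3, 3, 6 = 34 seats, so the divisor must be adjusted.
With modified divisor 6600: modified quotas Epsilon 2.720, Delta 6.217, Theta 4.330, Alpha 4.068, Eta 2.645, Beta 2.602, Gamma 4.891.
Rounding up: Epsilon 3, Delta 7, Theta 5, Alpha 5, Eta 3, Beta 3, Gamma 5 (total 31).

Epsilon 3; Delta 7; Theta 5; Alpha 5; Eta 3; Beta 3; Gamma 5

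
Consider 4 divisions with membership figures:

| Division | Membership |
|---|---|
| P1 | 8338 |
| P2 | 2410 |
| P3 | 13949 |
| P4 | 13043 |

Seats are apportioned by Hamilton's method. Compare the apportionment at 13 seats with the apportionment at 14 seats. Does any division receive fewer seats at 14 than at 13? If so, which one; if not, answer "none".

none

At 13 seats: P1 3, P2 1, P3 5, P4 4.
At 14 seats: P1 3, P2 1, P3 5, P4 5.
No division's allocation decreased.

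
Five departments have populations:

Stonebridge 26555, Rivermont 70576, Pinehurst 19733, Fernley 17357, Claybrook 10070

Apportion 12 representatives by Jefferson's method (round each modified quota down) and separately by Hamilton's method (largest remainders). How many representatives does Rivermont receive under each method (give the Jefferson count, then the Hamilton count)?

7 and 6

Jefferson: Stonebridge 2, Rivermont 7, Pinehurst 1, Fernley 1, Claybrook 1.
Hamilton: Stonebridge 2, Rivermont 6, Pinehurst 2, Fernley 1, Claybrook 1.
Rivermont gets 7 under Jefferson and 6 under Hamilton.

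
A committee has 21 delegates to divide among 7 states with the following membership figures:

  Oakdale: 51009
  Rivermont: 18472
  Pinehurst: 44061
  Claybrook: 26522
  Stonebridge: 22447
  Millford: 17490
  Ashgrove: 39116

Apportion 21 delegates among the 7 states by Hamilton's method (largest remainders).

Oakdale: 5, Rivermont: 2, Pinehurst: 4, Claybrook: 2, Stonebridge: 2, Millford: 2, Ashgrove: 4

The standard divisor is 219117/21 ≈ 10434.143.
Standard quotas: Oakdale 4.8887, Rivermont 1.7703, Pinehurst 4.2228, Claybrook 2.5418, Stonebridge 2.1513, Millford 1.6762, Ashgrove 3.7488.
Lower quotas: Oakdale 4, Rivermont 1, Pinehurst 4, Claybrook 2, Stonebridge 2, Millford 1, Ashgrove 3 (sum 17, leaving 4 seats).
Remainders in descending order: Oakdale 0.8887, Rivermont 0.7703, Ashgrove 0.7488, Millford 0.6762, Claybrook 0.5418, Pinehurst 0.2228, Stonebridge 0.1513.
Largest remainders: Oakdale, Rivermont, Ashgrove, Millford receive the extra seats.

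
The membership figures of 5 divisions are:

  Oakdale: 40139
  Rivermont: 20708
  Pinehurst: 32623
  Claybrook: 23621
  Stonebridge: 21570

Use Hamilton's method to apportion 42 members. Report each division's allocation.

The standard divisor is 138661/42 ≈ 3301.452.
Standard quotas: Oakdale 12.1580, Rivermont 6.2724, Pinehurst 9.8814, Claybrook 7.1547, Stonebridge 6.5335.
Lower quotas: Oakdale 12, Rivermont 6, Pinehurst 9, Claybrook 7, Stonebridge 6 (sum 40, leaving 2 seats).
Remainders in descending order: Pinehurst 0.8814, Stonebridge 0.5335, Rivermont 0.2724, Oakdale 0.1580, Claybrook 0.1547.
Largest remainders: Pinehurst, Stonebridge receive the extra seats.

Oakdale 12, Rivermont 6, Pinehurst 10, Claybrook 7, Stonebridge 7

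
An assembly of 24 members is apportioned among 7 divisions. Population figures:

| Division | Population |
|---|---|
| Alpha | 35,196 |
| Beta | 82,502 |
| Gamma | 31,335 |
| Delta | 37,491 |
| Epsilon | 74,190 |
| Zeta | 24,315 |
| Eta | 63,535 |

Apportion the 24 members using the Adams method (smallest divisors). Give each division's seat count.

Standard divisor 348564/24 ≈ 14523.5; standard quotas: Alpha 2.423, Beta 5.681, Gamma 2.158, Delta 2.581, Epsilon 5.108, Zeta 1.674, Eta 4.375.
Rounding up gives 3, 6, 3, 3, 6, 2, 5 = 28 seats, so the divisor must be adjusted.
With modified divisor 17000: modified quotas Alpha 2.070, Beta 4.853, Gamma 1.843, Delta 2.205, Epsilon 4.364, Zeta 1.430, Eta 3.737.
Rounding up: Alpha 3, Beta 5, Gamma 2, Delta 3, Epsilon 5, Zeta 2, Eta 4 (total 24).

Alpha 3; Beta 5; Gamma 2; Delta 3; Epsilon 5; Zeta 2; Eta 4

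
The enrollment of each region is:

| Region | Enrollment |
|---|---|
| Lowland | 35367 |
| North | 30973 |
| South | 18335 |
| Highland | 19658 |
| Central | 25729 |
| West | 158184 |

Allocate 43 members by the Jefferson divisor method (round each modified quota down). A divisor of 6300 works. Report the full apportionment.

With modified divisor 6300: modified quotas Lowland 5.614, North 4.916, South 2.910, Highland 3.120, Central 4.084, West 25.109.
Rounding down: Lowland 5, North 4, South 2, Highland 3, Central 4, West 25 (total 43).

Lowland: 5, North: 4, South: 2, Highland: 3, Central: 4, West: 25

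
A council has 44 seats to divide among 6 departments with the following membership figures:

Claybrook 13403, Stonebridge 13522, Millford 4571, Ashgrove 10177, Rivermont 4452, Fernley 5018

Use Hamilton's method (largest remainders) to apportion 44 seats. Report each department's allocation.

Standard divisor: 51143 ÷ 44 ≈ 1162.341.
Standard quotas: Claybrook 11.5310, Stonebridge 11.6334, Millford 3.9326, Ashgrove 8.7556, Rivermont 3.8302, Fernley 4.3171.
Lower quotas: Claybrook 11, Stonebridge 11, Millford 3, Ashgrove 8, Rivermont 3, Fernley 4 (sum 40, leaving 4 seats).
Remainders in descending order: Millford 0.9326, Rivermont 0.8302, Ashgrove 0.7556, Stonebridge 0.6334, Claybrook 0.5310, Fernley 0.3171.
Largest remainders: Millford, Rivermont, Ashgrove, Stonebridge receive the extra seats.

Claybrook 11; Stonebridge 12; Millford 4; Ashgrove 9; Rivermont 4; Fernley 4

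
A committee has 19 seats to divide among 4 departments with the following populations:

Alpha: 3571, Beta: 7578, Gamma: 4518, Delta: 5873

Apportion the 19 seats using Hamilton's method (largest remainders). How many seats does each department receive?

Alpha 3, Beta 7, Gamma 4, Delta 5

Total 21540; standard divisor 21540/19 ≈ 1133.684.
Standard quotas: Alpha 3.1499, Beta 6.6844, Gamma 3.9852, Delta 5.1805.
Lower quotas: Alpha 3, Beta 6, Gamma 3, Delta 5 (sum 17, leaving 2 seats).
Remainders in descending order: Gamma 0.9852, Beta 0.6844, Delta 0.1805, Alpha 0.1499.
The surplus seats go to Gamma, Beta.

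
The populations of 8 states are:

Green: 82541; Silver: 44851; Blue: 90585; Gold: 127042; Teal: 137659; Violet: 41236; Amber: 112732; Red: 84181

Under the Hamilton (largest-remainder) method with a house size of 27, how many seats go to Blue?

3

Total 720827; standard divisor 720827/27 ≈ 26697.296.
Standard quotas: Green 3.0917, Silver 1.6800, Blue 3.3930, Gold 4.7586, Teal 5.1563, Violet 1.5446, Amber 4.2226, Red 3.1532.
Lower quotas: Green 3, Silver 1, Blue 3, Gold 4, Teal 5, Violet 1, Amber 4, Red 3 (sum 24, leaving 3 seats).
Remainders in descending order: Gold 0.7586, Silver 0.6800, Violet 0.5446, Blue 0.3930, Amber 0.2226, Teal 0.1563, Red 0.1532, Green 0.0917.
Largest remainders: Gold, Silver, Violet receive the extra seats.
Blue receives 3.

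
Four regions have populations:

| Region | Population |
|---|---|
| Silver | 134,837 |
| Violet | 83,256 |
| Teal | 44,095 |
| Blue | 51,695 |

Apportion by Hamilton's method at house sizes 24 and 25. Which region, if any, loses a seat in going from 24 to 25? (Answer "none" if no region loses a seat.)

At 24 seats: Silver 10, Violet 6, Teal 4, Blue 4.
At 25 seats: Silver 11, Violet 7, Teal 3, Blue 4.
Teal drops from 4 to 3.

Teal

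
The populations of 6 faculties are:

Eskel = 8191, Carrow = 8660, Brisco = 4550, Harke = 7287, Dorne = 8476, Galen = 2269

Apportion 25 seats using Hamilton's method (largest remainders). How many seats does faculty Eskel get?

5

Standard divisor: 39433 ÷ 25 ≈ 1577.32.
Standard quotas: Eskel 5.1930, Carrow 5.4903, Brisco 2.8846, Harke 4.6199, Dorne 5.3737, Galen 1.4385.
Lower quotas: Eskel 5, Carrow 5, Brisco 2, Harke 4, Dorne 5, Galen 1 (sum 22, leaving 3 seats).
Remainders in descending order: Brisco 0.8846, Harke 0.6199, Carrow 0.4903, Galen 0.4385, Dorne 0.3737, Eskel 0.1930.
The surplus seats go to Brisco, Harke, Carrow.
Eskel receives 5.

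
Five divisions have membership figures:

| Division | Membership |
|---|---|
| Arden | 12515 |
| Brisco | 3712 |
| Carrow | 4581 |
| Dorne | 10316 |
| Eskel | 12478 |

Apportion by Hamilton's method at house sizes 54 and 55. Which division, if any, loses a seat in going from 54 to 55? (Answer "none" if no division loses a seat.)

Brisco

At 54 seats: Arden 15, Brisco 5, Carrow 6, Dorne 13, Eskel 15.
At 55 seats: Arden 16, Brisco 4, Carrow 6, Dorne 13, Eskel 16.
Brisco drops from 5 to 4.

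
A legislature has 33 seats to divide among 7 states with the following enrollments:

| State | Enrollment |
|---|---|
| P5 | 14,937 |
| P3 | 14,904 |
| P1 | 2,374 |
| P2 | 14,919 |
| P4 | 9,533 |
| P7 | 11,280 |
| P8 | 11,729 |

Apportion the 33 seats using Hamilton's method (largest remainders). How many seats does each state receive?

The standard divisor is 79676/33 ≈ 2414.424.
Standard quotas: P5 6.1866, P3 6.1729, P1 0.9833, P2 6.1791, P4 3.9484, P7 4.6719, P8 4.8579.
Lower quotas: P5 6, P3 6, P1 0, P2 6, P4 3, P7 4, P8 4 (sum 29, leaving 4 seats).
Remainders in descending order: P1 0.9833, P4 0.9484, P8 0.8579, P7 0.6719, P5 0.1866, P2 0.1791, P3 0.1729.
The surplus seats go to P1, P4, P8, P7.

P5=6, P3=6, P1=1, P2=6, P4=4, P7=5, P8=5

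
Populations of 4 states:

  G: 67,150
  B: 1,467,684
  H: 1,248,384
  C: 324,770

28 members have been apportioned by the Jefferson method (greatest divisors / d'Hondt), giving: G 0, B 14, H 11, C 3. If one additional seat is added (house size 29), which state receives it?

H

Priority for the next seat is population ÷ (current seats + 1).
Priorities: G 67150.000, B 97845.600, H 104032.000, C 81192.500.
Highest priority: H.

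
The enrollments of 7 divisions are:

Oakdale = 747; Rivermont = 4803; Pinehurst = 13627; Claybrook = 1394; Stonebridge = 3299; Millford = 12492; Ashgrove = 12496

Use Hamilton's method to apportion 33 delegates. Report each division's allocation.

Standard divisor: 48858 ÷ 33 ≈ 1480.545.
Standard quotas: Oakdale 0.5045, Rivermont 3.2441, Pinehurst 9.2040, Claybrook 0.9415, Stonebridge 2.2282, Millford 8.4374, Ashgrove 8.4401.
Lower quotas: Oakdale 0, Rivermont 3, Pinehurst 9, Claybrook 0, Stonebridge 2, Millford 8, Ashgrove 8 (sum 30, leaving 3 seats).
Remainders in descending order: Claybrook 0.9415, Oakdale 0.5045, Ashgrove 0.4401, Millford 0.4374, Rivermont 0.2441, Stonebridge 0.2282, Pinehurst 0.2040.
Largest remainders: Claybrook, Oakdale, Ashgrove receive the extra seats.

Oakdale 1, Rivermont 3, Pinehurst 9, Claybrook 1, Stonebridge 2, Millford 8, Ashgrove 9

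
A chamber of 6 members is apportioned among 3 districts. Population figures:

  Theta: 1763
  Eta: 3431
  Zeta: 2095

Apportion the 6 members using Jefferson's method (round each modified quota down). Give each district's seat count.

Standard divisor 7289/6 ≈ 1214.833; standard quotas: Theta 1.451, Eta 2.824, Zeta 1.725.
Rounding down gives 1, 2, 1 = 4 seats, so the divisor must be adjusted.
With modified divisor 1000: modified quotas Theta 1.763, Eta 3.431, Zeta 2.095.
Rounding down: Theta 1, Eta 3, Zeta 2 (total 6).

Theta 1, Eta 3, Zeta 2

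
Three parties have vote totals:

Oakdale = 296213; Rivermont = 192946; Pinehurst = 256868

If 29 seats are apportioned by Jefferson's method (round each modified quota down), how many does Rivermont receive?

7

Standard divisor 746027/29 ≈ 25725.069; standard quotas: Oakdale 11.515, Rivermont 7.500, Pinehurst 9.985.
Rounding down gives 11, 7, 9 = 27 seats, so the divisor must be adjusted.
With modified divisor 24400: modified quotas Oakdale 12.140, Rivermont 7.908, Pinehurst 10.527.
Rounding down: Oakdale 12, Rivermont 7, Pinehurst 10 (total 29).
Rivermont receives 7.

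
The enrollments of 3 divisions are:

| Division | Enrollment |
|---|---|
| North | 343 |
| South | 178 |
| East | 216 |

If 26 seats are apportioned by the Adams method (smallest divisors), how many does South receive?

6

Standard divisor 737/26 ≈ 28.346; standard quotas: North 12.100, South 6.280, East 7.620.
Rounding up gives 13, 7, 8 = 28 seats, so the divisor must be adjusted.
With modified divisor 30: modified quotas North 11.433, South 5.933, East 7.200.
Rounding up: North 12, South 6, East 8 (total 26).
South receives 6.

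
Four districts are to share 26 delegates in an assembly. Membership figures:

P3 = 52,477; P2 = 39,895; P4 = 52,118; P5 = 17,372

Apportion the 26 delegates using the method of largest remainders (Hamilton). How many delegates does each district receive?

Standard divisor: 161862 ÷ 26 ≈ 6225.462.
Standard quotas: P3 8.4294, P2 6.4084, P4 8.3717, P5 2.7905.
Lower quotas: P3 8, P2 6, P4 8, P5 2 (sum 24, leaving 2 seats).
Remainders in descending order: P5 0.7905, P3 0.4294, P2 0.4084, P4 0.3717.
Largest remainders: P5, P3 receive the extra seats.

P3 9; P2 6; P4 8; P5 3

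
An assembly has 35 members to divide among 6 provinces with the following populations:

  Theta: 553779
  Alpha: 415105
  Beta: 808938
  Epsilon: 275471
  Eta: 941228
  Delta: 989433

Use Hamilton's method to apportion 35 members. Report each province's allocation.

Total 3983954; standard divisor 3983954/35 ≈ 113827.257.
Standard quotas: Theta 4.8651, Alpha 3.6468, Beta 7.1067, Epsilon 2.4201, Eta 8.2689, Delta 8.6924.
Lower quotas: Theta 4, Alpha 3, Beta 7, Epsilon 2, Eta 8, Delta 8 (sum 32, leaving 3 seats).
Remainders in descending order: Theta 0.8651, Delta 0.6924, Alpha 0.6468, Epsilon 0.4201, Eta 0.2689, Beta 0.1067.
The surplus seats go to Theta, Delta, Alpha.

Theta 5; Alpha 4; Beta 7; Epsilon 2; Eta 8; Delta 9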